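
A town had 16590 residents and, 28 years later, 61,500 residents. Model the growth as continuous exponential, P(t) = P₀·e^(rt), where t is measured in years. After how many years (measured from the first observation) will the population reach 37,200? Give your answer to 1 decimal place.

t ≈ 17.3 years

r = ln(61500/16590) / 28 ≈ 0.046794 per year
t = ln(37200/16590) / r = 0.80751 / 0.046794 ≈ 17.257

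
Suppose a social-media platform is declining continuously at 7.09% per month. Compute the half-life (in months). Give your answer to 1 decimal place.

half-life = ln(2) / |r| = 0.69315 / 0.0709

half-life ≈ 9.8 months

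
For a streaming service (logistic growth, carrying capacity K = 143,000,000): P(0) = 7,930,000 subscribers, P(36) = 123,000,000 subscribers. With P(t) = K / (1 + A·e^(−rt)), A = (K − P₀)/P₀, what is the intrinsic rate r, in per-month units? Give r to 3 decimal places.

r ≈ 0.129 per month

A = (143000000 − 7930000)/7930000 = 17.03279
123000000 = 143000000/(1 + 17.03279·e^(−r·36)) → e^(−36r) = (1.1626 − 1)/17.03279 = 0.009546
r = −ln(0.009546)/36 = 4.65159/36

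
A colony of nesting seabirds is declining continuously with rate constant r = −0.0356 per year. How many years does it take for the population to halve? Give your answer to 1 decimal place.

half-life = ln(2) / |r| = 0.69315 / 0.0356

half-life ≈ 19.5 years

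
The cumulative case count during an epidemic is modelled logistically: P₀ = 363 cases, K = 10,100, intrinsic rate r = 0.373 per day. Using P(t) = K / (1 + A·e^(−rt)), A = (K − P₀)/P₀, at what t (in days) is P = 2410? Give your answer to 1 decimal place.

t ≈ 5.7 days

A = (10100 − 363)/363 = 26.82369
2410 = 10100/(1 + 26.82369·e^(−0.373t)) → 1 + 26.82369·e^(−0.373t) = 4.19087
e^(−0.373t) = 0.118957 → t = ln(8.40638)/0.373 = 2.12899/0.373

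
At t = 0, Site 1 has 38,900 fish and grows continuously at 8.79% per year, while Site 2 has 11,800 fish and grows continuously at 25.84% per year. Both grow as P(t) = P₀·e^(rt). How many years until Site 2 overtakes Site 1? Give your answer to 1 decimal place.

38900·e^(0.0879t) = 11800·e^(0.2584t)
38900/11800 = e^((0.2584 − 0.0879)t) → ln(3.29661) = 0.1705·t
t = 1.19289 / 0.1705

t ≈ 7.0 years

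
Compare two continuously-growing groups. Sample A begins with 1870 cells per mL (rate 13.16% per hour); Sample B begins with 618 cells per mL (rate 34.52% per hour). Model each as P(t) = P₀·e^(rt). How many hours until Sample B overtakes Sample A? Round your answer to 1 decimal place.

1870·e^(0.1316t) = 618·e^(0.3452t)
1870/618 = e^((0.3452 − 0.1316)t) → ln(3.02589) = 0.2136·t
t = 1.10721 / 0.2136

t ≈ 5.2 hours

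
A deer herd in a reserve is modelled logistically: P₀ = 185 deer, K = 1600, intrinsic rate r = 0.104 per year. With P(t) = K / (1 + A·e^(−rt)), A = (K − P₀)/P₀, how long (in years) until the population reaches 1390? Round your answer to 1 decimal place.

A = (1600 − 185)/185 = 7.64865
1390 = 1600/(1 + 7.64865·e^(−0.104t)) → 1 + 7.64865·e^(−0.104t) = 1.15108
e^(−0.104t) = 0.019752 → t = ln(50.62677)/0.104 = 3.92448/0.104

t ≈ 37.7 years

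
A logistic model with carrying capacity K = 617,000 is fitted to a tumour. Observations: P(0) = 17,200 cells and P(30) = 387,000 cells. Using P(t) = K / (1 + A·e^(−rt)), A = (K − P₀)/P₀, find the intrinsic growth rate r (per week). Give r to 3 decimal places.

A = (617000 − 17200)/17200 = 34.87209
387000 = 617000/(1 + 34.87209·e^(−r·30)) → e^(−30r) = (1.59432 − 1)/34.87209 = 0.017043
r = −ln(0.017043)/30 = 4.07203/30

r ≈ 0.136 per week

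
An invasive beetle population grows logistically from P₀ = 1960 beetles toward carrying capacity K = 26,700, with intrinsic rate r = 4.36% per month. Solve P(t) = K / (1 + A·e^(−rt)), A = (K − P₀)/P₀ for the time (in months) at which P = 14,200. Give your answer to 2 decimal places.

A = (26700 − 1960)/1960 = 12.62245
14200 = 26700/(1 + 12.62245·e^(−0.0436t)) → 1 + 12.62245·e^(−0.0436t) = 1.88028
e^(−0.0436t) = 0.069739 → t = ln(14.3391)/0.0436 = 2.66299/0.0436

t ≈ 61.08 months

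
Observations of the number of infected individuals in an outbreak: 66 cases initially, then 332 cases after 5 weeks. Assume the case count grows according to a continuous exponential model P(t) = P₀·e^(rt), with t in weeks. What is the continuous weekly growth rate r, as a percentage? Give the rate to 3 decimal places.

332 = 66 · e^(r·5)
e^(5r) = 332/66 = 5.0303
r = ln(5.0303) / 5 = 1.61548 / 5

r ≈ 32.310% per week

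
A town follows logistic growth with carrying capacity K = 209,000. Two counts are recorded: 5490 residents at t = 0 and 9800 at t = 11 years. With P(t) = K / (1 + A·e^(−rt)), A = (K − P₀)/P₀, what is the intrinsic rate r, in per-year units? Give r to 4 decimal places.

A = (209000 − 5490)/5490 = 37.06922
9800 = 209000/(1 + 37.06922·e^(−r·11)) → e^(−11r) = (21.32653 − 1)/37.06922 = 0.54834
r = −ln(0.54834)/11 = 0.60086/11

r ≈ 0.0546 per year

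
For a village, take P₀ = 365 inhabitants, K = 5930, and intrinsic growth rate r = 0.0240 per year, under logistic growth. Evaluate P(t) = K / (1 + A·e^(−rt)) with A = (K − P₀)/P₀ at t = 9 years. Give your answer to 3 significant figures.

A = (5930 − 365)/365 = 15.24658
P(9) = 5930 / (1 + 15.24658·e^(−0.024·9)) = 5930 / (1 + 15.24658·0.805735)
= 5930 / 13.2847 ≈ 446.38

≈ 446 inhabitants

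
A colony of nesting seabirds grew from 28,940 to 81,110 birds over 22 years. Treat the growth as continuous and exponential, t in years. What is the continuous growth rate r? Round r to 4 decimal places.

r ≈ 0.0468 per year

81110 = 28940 · e^(r·22)
e^(22r) = 81110/28940 = 2.8027
r = ln(2.8027) / 22 = 1.03058 / 22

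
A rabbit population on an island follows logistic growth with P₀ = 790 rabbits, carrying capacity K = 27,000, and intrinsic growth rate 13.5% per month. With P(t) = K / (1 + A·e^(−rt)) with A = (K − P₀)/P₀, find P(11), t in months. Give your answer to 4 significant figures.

A = (27000 − 790)/790 = 33.17722
P(11) = 27000 / (1 + 33.17722·e^(−0.135·11)) = 27000 / (1 + 33.17722·0.226502)
= 27000 / 8.51472 ≈ 3170.98

≈ 3,171 rabbits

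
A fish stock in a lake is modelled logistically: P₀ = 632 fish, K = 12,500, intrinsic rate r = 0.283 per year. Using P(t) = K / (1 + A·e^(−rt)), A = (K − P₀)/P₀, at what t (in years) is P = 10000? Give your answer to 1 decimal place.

A = (12500 − 632)/632 = 18.77848
10000 = 12500/(1 + 18.77848·e^(−0.283t)) → 1 + 18.77848·e^(−0.283t) = 1.25
e^(−0.283t) = 0.013313 → t = ln(75.11392)/0.283 = 4.31901/0.283

t ≈ 15.3 years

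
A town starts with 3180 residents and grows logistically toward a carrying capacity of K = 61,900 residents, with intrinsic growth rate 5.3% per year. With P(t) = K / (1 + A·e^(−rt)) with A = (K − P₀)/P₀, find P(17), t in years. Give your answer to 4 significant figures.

≈ 7,282 residents

A = (61900 − 3180)/3180 = 18.46541
P(17) = 61900 / (1 + 18.46541·e^(−0.053·17)) = 61900 / (1 + 18.46541·0.406163)
= 61900 / 8.49997 ≈ 7282.38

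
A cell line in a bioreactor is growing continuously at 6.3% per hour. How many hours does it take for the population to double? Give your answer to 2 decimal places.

doubling time ≈ 11.00 hours

doubling time = ln(2) / |r| = 0.69315 / 0.063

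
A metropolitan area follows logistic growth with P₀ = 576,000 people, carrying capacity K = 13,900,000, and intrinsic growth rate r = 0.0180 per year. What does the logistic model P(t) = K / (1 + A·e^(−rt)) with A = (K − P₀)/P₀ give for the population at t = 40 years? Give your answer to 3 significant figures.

A = (13900000 − 576000)/576000 = 23.13194
P(40) = 13900000 / (1 + 23.13194·e^(−0.018·40)) = 13900000 / (1 + 23.13194·0.486752)
= 13900000 / 12.25953 ≈ 1133812.17

≈ 1,130,000 people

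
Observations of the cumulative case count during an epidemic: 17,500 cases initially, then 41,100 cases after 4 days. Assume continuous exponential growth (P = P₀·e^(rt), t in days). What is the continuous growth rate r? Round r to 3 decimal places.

r ≈ 0.213 per day

41100 = 17500 · e^(r·4)
e^(4r) = 41100/17500 = 2.34857
r = ln(2.34857) / 4 = 0.85381 / 4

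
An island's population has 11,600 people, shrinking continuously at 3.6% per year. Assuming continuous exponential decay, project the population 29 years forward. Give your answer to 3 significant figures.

P(29) = 11600 · e^(-0.036·29) = 11600 · e^(-1.044)
= 11600 · 0.35204 ≈ 4083.71

≈ 4,080 people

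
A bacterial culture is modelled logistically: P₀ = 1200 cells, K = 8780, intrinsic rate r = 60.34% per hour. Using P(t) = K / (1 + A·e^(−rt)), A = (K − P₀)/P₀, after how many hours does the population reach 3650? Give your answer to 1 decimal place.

t ≈ 2.5 hours

A = (8780 − 1200)/1200 = 6.31667
3650 = 8780/(1 + 6.31667·e^(−0.6034t)) → 1 + 6.31667·e^(−0.6034t) = 2.40548
e^(−0.6034t) = 0.222503 → t = ln(4.49431)/0.6034 = 1.50281/0.6034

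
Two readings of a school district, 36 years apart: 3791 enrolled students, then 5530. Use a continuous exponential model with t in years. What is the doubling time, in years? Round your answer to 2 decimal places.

doubling time ≈ 66.09 years

r = ln(5530/3791) / 36 = ln(1.45872) / 36 ≈ 0.010488 per year
doubling time = ln 2 / |r| = 0.69315 / 0.010488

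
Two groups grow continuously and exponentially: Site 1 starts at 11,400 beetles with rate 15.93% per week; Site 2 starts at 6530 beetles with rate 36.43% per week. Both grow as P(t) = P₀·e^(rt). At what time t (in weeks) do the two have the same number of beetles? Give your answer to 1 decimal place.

11400·e^(0.1593t) = 6530·e^(0.3643t)
11400/6530 = e^((0.3643 − 0.1593)t) → ln(1.74579) = 0.205·t
t = 0.55721 / 0.205

t ≈ 2.7 weeks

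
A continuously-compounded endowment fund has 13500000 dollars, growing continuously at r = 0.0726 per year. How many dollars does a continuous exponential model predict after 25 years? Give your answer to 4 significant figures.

P(25) = 13500000 · e^(0.0726·25) = 13500000 · e^(1.815)
= 13500000 · 6.14108 ≈ 82904528.4

≈ 82,900,000 dollars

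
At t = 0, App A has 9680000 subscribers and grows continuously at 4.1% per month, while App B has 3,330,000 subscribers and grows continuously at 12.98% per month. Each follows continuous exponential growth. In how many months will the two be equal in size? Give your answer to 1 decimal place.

t ≈ 12.0 months

9680000·e^(0.041t) = 3330000·e^(0.1298t)
9680000/3330000 = e^((0.1298 − 0.041)t) → ln(2.90691) = 0.0888·t
t = 1.06709 / 0.0888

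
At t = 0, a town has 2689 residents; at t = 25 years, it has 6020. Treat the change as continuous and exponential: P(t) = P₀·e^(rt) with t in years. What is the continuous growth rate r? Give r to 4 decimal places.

6020 = 2689 · e^(r·25)
e^(25r) = 6020/2689 = 2.23875
r = ln(2.23875) / 25 = 0.80592 / 25

r ≈ 0.0322 per year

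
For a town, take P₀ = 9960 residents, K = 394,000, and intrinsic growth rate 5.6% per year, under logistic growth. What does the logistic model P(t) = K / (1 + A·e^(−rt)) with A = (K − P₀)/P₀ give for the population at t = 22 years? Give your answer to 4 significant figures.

≈ 32,170 residents

A = (394000 − 9960)/9960 = 38.55823
P(22) = 394000 / (1 + 38.55823·e^(−0.056·22)) = 394000 / (1 + 38.55823·0.291709)
= 394000 / 12.24777 ≈ 32169.13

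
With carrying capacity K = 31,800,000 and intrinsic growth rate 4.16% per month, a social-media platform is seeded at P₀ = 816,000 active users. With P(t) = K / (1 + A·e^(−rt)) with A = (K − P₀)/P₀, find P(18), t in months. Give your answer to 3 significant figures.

A = (31800000 − 816000)/816000 = 37.97059
P(18) = 31800000 / (1 + 37.97059·e^(−0.0416·18)) = 31800000 / (1 + 37.97059·0.472934)
= 31800000 / 18.95757 ≈ 1677430

≈ 1,680,000 active users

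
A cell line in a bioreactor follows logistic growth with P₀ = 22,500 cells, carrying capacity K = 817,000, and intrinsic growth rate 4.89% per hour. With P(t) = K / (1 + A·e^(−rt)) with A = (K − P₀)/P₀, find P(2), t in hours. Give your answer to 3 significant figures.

A = (817000 − 22500)/22500 = 35.31111
P(2) = 817000 / (1 + 35.31111·e^(−0.0489·2)) = 817000 / (1 + 35.31111·0.90683)
= 817000 / 33.02118 ≈ 24741.69

≈ 24,700 cells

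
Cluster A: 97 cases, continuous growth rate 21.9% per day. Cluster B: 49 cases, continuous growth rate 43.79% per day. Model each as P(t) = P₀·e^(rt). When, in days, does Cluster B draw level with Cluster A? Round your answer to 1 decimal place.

t ≈ 3.1 days

97·e^(0.219t) = 49·e^(0.4379t)
97/49 = e^((0.4379 − 0.219)t) → ln(1.97959) = 0.2189·t
t = 0.68289 / 0.2189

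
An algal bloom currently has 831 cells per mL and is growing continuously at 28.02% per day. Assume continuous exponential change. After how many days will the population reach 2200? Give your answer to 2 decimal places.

2200 = 831 · e^(0.2802·t)
t = ln(2200/831) / 0.2802 = ln(2.64741) / 0.2802 = 0.97358 / 0.2802

t ≈ 3.47 days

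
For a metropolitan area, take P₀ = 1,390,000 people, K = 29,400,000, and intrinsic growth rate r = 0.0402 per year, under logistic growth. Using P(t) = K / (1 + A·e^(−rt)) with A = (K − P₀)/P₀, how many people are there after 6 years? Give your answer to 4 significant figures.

≈ 1,747,000 people

A = (29400000 − 1390000)/1390000 = 20.15108
P(6) = 29400000 / (1 + 20.15108·e^(−0.0402·6)) = 29400000 / (1 + 20.15108·0.785684)
= 29400000 / 16.83239 ≈ 1746632.53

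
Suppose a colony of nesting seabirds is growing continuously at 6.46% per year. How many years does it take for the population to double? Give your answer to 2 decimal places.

doubling time = ln(2) / |r| = 0.69315 / 0.0646

doubling time ≈ 10.73 years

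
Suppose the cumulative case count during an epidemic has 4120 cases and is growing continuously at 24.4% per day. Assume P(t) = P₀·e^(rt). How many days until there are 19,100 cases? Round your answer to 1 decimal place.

19100 = 4120 · e^(0.244·t)
t = ln(19100/4120) / 0.244 = ln(4.63592) / 0.244 = 1.53384 / 0.244

t ≈ 6.3 days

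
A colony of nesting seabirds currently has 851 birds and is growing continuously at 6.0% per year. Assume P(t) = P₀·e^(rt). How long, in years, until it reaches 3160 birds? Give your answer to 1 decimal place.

t ≈ 21.9 years

3160 = 851 · e^(0.06·t)
t = ln(3160/851) / 0.06 = ln(3.71328) / 0.06 = 1.31192 / 0.06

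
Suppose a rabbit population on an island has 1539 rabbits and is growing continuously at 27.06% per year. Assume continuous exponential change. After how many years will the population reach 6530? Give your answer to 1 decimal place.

t ≈ 5.3 years

6530 = 1539 · e^(0.2706·t)
t = ln(6530/1539) / 0.2706 = ln(4.24301) / 0.2706 = 1.44527 / 0.2706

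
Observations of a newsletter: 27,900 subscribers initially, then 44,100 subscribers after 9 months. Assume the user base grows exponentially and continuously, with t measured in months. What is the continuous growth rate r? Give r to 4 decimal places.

r ≈ 0.0509 per month

44100 = 27900 · e^(r·9)
e^(9r) = 44100/27900 = 1.58065
r = ln(1.58065) / 9 = 0.45783 / 9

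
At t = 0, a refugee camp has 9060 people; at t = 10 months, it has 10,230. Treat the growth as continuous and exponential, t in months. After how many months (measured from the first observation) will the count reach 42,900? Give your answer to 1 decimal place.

t ≈ 128.0 months

r = ln(10230/9060) / 10 ≈ 0.012146 per month
t = ln(42900/9060) / r = 1.555 / 0.012146 ≈ 128.031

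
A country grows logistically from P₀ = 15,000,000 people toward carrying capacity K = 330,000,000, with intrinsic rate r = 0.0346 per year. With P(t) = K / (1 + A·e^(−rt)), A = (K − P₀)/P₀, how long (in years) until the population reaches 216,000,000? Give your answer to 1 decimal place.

t ≈ 106.5 years

A = (330000000 − 15000000)/15000000 = 21
216000000 = 330000000/(1 + 21·e^(−0.0346t)) → 1 + 21·e^(−0.0346t) = 1.52778
e^(−0.0346t) = 0.025132 → t = ln(39.78947)/0.0346 = 3.6836/0.0346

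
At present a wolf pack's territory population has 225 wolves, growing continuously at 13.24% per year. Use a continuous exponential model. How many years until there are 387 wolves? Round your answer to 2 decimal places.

387 = 225 · e^(0.1324·t)
t = ln(387/225) / 0.1324 = ln(1.72) / 0.1324 = 0.54232 / 0.1324

t ≈ 4.10 years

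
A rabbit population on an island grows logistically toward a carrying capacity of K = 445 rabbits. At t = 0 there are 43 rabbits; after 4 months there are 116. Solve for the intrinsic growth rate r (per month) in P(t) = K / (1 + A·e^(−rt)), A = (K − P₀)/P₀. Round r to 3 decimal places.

r ≈ 0.298 per month

A = (445 − 43)/43 = 9.34884
116 = 445/(1 + 9.34884·e^(−r·4)) → e^(−4r) = (3.83621 − 1)/9.34884 = 0.303375
r = −ln(0.303375)/4 = 1.19278/4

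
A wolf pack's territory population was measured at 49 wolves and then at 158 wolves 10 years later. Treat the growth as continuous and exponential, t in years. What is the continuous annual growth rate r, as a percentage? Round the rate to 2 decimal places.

r ≈ 11.71% per year

158 = 49 · e^(r·10)
e^(10r) = 158/49 = 3.22449
r = ln(3.22449) / 10 = 1.17077 / 10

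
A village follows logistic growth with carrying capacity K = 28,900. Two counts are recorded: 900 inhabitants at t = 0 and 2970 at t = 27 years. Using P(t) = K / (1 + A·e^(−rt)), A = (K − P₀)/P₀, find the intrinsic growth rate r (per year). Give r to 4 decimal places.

A = (28900 − 900)/900 = 31.11111
2970 = 28900/(1 + 31.11111·e^(−r·27)) → e^(−27r) = (9.73064 − 1)/31.11111 = 0.280628
r = −ln(0.280628)/27 = 1.27073/27

r ≈ 0.0471 per year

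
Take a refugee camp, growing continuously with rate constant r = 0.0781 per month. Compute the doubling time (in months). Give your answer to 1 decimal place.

doubling time = ln(2) / |r| = 0.69315 / 0.0781

doubling time ≈ 8.9 months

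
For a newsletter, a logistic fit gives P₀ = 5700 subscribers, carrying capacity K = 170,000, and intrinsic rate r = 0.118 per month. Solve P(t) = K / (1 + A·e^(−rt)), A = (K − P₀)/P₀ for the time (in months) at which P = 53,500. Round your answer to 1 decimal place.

t ≈ 21.9 months

A = (170000 − 5700)/5700 = 28.82456
53500 = 170000/(1 + 28.82456·e^(−0.118t)) → 1 + 28.82456·e^(−0.118t) = 3.17757
e^(−0.118t) = 0.075546 → t = ln(13.23703)/0.118 = 2.58302/0.118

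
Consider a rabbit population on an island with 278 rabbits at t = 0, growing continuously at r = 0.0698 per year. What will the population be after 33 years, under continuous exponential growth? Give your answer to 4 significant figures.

P(33) = 278 · e^(0.0698·33) = 278 · e^(2.3034)
= 278 · 10.00815 ≈ 2782.27

≈ 2,782 rabbits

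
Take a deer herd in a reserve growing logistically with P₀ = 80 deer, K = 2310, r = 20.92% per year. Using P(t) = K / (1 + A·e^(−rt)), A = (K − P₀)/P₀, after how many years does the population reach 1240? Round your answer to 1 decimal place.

A = (2310 − 80)/80 = 27.875
1240 = 2310/(1 + 27.875·e^(−0.2092t)) → 1 + 27.875·e^(−0.2092t) = 1.8629
e^(−0.2092t) = 0.030956 → t = ln(32.30374)/0.2092 = 3.47518/0.2092

t ≈ 16.6 years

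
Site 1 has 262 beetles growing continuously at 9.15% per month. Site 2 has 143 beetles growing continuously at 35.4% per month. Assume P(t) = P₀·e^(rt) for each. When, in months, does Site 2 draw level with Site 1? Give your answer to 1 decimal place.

t ≈ 2.3 months

262·e^(0.0915t) = 143·e^(0.354t)
262/143 = e^((0.354 − 0.0915)t) → ln(1.83217) = 0.2625·t
t = 0.6055 / 0.2625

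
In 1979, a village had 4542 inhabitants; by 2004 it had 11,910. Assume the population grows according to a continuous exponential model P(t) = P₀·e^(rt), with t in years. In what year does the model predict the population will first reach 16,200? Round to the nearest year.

year 2012

r = ln(11910/4542) / 25 = 0.96401/25 ≈ 0.03856 per year
t = ln(16200/4542) / r = 1.27164/0.03856 ≈ 32.98 years after 1979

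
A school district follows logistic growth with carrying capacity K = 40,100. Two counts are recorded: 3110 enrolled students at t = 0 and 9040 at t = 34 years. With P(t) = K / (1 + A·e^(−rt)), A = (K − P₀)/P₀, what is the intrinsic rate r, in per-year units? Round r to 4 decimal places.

A = (40100 − 3110)/3110 = 11.89389
9040 = 40100/(1 + 11.89389·e^(−r·34)) → e^(−34r) = (4.43584 − 1)/11.89389 = 0.288874
r = −ln(0.288874)/34 = 1.24176/34

r ≈ 0.0365 per year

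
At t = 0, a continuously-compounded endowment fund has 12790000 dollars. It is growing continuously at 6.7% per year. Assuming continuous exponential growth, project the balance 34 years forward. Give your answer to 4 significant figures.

P(34) = 12790000 · e^(0.067·34) = 12790000 · e^(2.278)
= 12790000 · 9.75715 ≈ 124793904.87

≈ 124,800,000 dollars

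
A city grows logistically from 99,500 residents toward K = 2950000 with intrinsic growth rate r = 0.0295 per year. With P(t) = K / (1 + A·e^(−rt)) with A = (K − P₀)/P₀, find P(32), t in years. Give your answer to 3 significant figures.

≈ 243,000 residents

A = (2950000 − 99500)/99500 = 28.64824
P(32) = 2950000 / (1 + 28.64824·e^(−0.0295·32)) = 2950000 / (1 + 28.64824·0.389068)
= 2950000 / 12.14613 ≈ 242875.78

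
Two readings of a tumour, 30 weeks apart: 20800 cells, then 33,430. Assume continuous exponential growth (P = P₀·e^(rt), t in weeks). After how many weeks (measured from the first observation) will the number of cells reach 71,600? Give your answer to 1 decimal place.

t ≈ 78.2 weeks

r = ln(33430/20800) / 30 ≈ 0.015817 per week
t = ln(71600/20800) / r = 1.23614 / 0.015817 ≈ 78.154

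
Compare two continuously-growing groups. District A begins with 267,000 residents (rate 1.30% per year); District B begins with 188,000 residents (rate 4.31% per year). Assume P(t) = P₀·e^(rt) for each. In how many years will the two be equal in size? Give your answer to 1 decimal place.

267000·e^(0.013t) = 188000·e^(0.0431t)
267000/188000 = e^((0.0431 − 0.013)t) → ln(1.42021) = 0.0301·t
t = 0.35081 / 0.0301

t ≈ 11.7 years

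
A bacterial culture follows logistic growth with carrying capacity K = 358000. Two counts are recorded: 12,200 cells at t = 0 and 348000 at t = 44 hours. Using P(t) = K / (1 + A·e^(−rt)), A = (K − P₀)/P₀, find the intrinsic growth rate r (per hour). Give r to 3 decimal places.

A = (358000 − 12200)/12200 = 28.34426
348000 = 358000/(1 + 28.34426·e^(−r·44)) → e^(−44r) = (1.02874 − 1)/28.34426 = 0.001014
r = −ln(0.001014)/44 = 6.89404/44

r ≈ 0.157 per hour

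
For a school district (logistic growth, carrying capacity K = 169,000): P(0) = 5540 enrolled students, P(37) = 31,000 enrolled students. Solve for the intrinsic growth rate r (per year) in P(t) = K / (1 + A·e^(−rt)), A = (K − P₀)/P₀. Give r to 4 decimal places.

A = (169000 − 5540)/5540 = 29.50542
31000 = 169000/(1 + 29.50542·e^(−r·37)) → e^(−37r) = (5.45161 − 1)/29.50542 = 0.150874
r = −ln(0.150874)/37 = 1.89131/37

r ≈ 0.0511 per year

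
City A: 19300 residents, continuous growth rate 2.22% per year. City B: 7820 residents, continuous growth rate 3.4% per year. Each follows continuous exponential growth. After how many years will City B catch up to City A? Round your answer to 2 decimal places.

19300·e^(0.0222t) = 7820·e^(0.034t)
19300/7820 = e^((0.034 − 0.0222)t) → ln(2.46803) = 0.0118·t
t = 0.90342 / 0.0118

t ≈ 76.56 years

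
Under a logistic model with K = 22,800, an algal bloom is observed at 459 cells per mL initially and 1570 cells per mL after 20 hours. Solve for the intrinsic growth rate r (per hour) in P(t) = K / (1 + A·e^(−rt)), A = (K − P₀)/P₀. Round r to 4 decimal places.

A = (22800 − 459)/459 = 48.6732
1570 = 22800/(1 + 48.6732·e^(−r·20)) → e^(−20r) = (14.52229 − 1)/48.6732 = 0.277818
r = −ln(0.277818)/20 = 1.28079/20

r ≈ 0.0640 per hour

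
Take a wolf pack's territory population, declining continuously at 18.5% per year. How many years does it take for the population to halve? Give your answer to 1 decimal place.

half-life ≈ 3.7 years

half-life = ln(2) / |r| = 0.69315 / 0.185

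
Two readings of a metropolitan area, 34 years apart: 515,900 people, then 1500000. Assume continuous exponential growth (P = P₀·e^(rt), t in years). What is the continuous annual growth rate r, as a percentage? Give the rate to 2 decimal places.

1500000 = 515900 · e^(r·34)
e^(34r) = 1500000/515900 = 2.90754
r = ln(2.90754) / 34 = 1.06731 / 34

r ≈ 3.14% per year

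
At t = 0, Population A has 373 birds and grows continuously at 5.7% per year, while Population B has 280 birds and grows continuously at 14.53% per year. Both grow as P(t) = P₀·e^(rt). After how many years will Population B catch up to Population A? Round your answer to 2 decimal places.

t ≈ 3.25 years

373·e^(0.057t) = 280·e^(0.1453t)
373/280 = e^((0.1453 − 0.057)t) → ln(1.33214) = 0.0883·t
t = 0.28679 / 0.0883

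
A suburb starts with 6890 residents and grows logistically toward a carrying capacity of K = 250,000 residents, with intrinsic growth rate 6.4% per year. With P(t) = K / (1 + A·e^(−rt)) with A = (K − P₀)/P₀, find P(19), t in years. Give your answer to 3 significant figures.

≈ 21,800 residents

A = (250000 − 6890)/6890 = 35.28447
P(19) = 250000 / (1 + 35.28447·e^(−0.064·19)) = 250000 / (1 + 35.28447·0.296413)
= 250000 / 11.45879 ≈ 21817.31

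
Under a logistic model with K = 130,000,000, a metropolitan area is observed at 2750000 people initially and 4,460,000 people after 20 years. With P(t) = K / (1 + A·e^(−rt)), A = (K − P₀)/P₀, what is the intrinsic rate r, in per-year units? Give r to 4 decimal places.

A = (130000000 − 2750000)/2750000 = 46.27273
4460000 = 130000000/(1 + 46.27273·e^(−r·20)) → e^(−20r) = (29.14798 − 1)/46.27273 = 0.608306
r = −ln(0.608306)/20 = 0.49708/20

r ≈ 0.0249 per year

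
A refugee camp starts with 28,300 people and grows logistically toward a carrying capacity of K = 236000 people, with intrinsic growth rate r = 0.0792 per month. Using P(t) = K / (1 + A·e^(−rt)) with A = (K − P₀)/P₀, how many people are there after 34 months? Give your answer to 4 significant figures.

≈ 157,700 people

A = (236000 − 28300)/28300 = 7.33922
P(34) = 236000 / (1 + 7.33922·e^(−0.0792·34)) = 236000 / (1 + 7.33922·0.067691)
= 236000 / 1.4968 ≈ 157669.66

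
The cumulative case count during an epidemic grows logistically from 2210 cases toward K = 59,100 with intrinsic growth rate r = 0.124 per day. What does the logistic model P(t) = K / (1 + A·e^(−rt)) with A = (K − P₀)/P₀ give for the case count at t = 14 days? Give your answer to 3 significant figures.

≈ 10,700 cases

A = (59100 − 2210)/2210 = 25.74208
P(14) = 59100 / (1 + 25.74208·e^(−0.124·14)) = 59100 / (1 + 25.74208·0.176224)
= 59100 / 5.53637 ≈ 10674.87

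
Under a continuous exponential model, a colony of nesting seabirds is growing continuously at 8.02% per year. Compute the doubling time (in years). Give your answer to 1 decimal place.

doubling time = ln(2) / |r| = 0.69315 / 0.0802

doubling time ≈ 8.6 years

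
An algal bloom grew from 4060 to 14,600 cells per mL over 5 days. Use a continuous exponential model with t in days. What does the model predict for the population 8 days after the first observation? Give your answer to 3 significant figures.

r = ln(14600/4060) / 5 ≈ 0.255968 per day
P(8) = 4060 · e^(0.255968·8) = 4060 · 7.75038 ≈ 31466.54

≈ 31,500 cells per mL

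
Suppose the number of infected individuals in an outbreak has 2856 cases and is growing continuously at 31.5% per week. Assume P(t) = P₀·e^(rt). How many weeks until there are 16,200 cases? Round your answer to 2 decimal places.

t ≈ 5.51 weeks

16200 = 2856 · e^(0.315·t)
t = ln(16200/2856) / 0.315 = ln(5.67227) / 0.315 = 1.73559 / 0.315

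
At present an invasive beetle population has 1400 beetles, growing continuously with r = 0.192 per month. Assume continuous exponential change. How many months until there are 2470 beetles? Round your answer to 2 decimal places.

t ≈ 2.96 months

2470 = 1400 · e^(0.192·t)
t = ln(2470/1400) / 0.192 = ln(1.76429) / 0.192 = 0.56775 / 0.192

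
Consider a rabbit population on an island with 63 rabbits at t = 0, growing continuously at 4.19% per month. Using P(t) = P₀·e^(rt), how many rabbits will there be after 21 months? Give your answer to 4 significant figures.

≈ 151.9 rabbits

P(21) = 63 · e^(0.0419·21) = 63 · e^(0.8799)
= 63 · 2.41066 ≈ 151.87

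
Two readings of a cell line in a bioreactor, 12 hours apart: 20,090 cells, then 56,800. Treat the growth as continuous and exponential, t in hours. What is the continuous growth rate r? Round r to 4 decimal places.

r ≈ 0.0866 per hour

56800 = 20090 · e^(r·12)
e^(12r) = 56800/20090 = 2.82728
r = ln(2.82728) / 12 = 1.03931 / 12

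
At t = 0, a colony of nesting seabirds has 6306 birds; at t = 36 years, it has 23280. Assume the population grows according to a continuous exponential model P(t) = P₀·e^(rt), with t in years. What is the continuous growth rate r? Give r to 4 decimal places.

r ≈ 0.0363 per year

23280 = 6306 · e^(r·36)
e^(36r) = 23280/6306 = 3.69172
r = ln(3.69172) / 36 = 1.30609 / 36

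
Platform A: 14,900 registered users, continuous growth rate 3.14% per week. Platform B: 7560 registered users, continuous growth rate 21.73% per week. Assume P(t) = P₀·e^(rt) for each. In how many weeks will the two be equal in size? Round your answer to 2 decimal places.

t ≈ 3.65 weeks

14900·e^(0.0314t) = 7560·e^(0.2173t)
14900/7560 = e^((0.2173 − 0.0314)t) → ln(1.9709) = 0.1859·t
t = 0.67849 / 0.1859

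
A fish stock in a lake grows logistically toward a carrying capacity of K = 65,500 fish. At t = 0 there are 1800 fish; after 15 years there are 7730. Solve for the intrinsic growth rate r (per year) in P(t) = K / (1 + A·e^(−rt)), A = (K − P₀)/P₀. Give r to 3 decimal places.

r ≈ 0.104 per year

A = (65500 − 1800)/1800 = 35.38889
7730 = 65500/(1 + 35.38889·e^(−r·15)) → e^(−15r) = (8.47348 − 1)/35.38889 = 0.211182
r = −ln(0.211182)/15 = 1.55504/15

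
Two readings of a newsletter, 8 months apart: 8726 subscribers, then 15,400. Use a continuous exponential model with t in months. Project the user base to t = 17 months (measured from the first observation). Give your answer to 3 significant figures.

≈ 29,200 subscribers

r = ln(15400/8726) / 8 ≈ 0.071008 per month
P(17) = 8726 · e^(0.071008·17) = 8726 · 3.34387 ≈ 29178.6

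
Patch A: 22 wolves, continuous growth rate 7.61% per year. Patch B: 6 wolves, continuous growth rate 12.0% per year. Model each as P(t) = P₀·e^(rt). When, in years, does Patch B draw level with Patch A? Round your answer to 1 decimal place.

22·e^(0.0761t) = 6·e^(0.12t)
22/6 = e^((0.12 − 0.0761)t) → ln(3.66667) = 0.0439·t
t = 1.29928 / 0.0439

t ≈ 29.6 years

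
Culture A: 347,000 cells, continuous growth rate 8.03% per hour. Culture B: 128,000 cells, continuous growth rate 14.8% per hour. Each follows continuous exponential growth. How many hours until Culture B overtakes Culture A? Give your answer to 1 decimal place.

347000·e^(0.0803t) = 128000·e^(0.148t)
347000/128000 = e^((0.148 − 0.0803)t) → ln(2.71094) = 0.0677·t
t = 0.99729 / 0.0677

t ≈ 14.7 hours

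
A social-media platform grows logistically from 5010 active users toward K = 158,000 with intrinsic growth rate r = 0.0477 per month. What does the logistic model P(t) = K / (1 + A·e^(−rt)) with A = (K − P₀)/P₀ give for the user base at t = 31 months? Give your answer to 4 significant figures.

≈ 19,850 active users

A = (158000 − 5010)/5010 = 30.53693
P(31) = 158000 / (1 + 30.53693·e^(−0.0477·31)) = 158000 / (1 + 30.53693·0.227934)
= 158000 / 7.9604 ≈ 19848.25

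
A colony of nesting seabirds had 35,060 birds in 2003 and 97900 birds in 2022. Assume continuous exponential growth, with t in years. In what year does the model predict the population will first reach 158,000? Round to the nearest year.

year 2031

r = ln(97900/35060) / 19 = 1.02689/19 ≈ 0.054047 per year
t = ln(158000/35060) / r = 1.50553/0.054047 ≈ 27.86 years after 2003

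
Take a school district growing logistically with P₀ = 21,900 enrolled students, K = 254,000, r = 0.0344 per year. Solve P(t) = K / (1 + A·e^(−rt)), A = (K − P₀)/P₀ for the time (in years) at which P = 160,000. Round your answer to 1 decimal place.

A = (254000 − 21900)/21900 = 10.59817
160000 = 254000/(1 + 10.59817·e^(−0.0344t)) → 1 + 10.59817·e^(−0.0344t) = 1.5875
e^(−0.0344t) = 0.055434 → t = ln(18.03944)/0.0344 = 2.89256/0.0344

t ≈ 84.1 years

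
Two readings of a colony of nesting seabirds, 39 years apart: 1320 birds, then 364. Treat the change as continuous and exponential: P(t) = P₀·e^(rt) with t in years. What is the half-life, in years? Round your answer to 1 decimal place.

r = ln(364/1320) / 39 = ln(0.27576) / 39 ≈ -0.033032 per year
half-life = ln 2 / |r| = 0.69315 / 0.033032

half-life ≈ 21.0 years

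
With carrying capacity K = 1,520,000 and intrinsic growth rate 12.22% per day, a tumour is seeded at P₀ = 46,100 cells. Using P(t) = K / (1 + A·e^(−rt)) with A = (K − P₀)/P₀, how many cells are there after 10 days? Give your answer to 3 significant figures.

A = (1520000 − 46100)/46100 = 31.9718
P(10) = 1520000 / (1 + 31.9718·e^(−0.1222·10)) = 1520000 / (1 + 31.9718·0.29464)
= 1520000 / 10.42018 ≈ 145870.79

≈ 146,000 cells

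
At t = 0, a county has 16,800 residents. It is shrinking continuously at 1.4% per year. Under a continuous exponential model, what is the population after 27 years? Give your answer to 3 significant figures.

≈ 11,500 residents

P(27) = 16800 · e^(-0.014·27) = 16800 · e^(-0.378)
= 16800 · 0.68523 ≈ 11511.87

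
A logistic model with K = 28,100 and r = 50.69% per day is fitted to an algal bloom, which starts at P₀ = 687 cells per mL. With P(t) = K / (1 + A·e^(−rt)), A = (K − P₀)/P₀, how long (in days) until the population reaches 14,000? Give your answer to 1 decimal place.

t ≈ 7.3 days

A = (28100 − 687)/687 = 39.90247
14000 = 28100/(1 + 39.90247·e^(−0.5069t)) → 1 + 39.90247·e^(−0.5069t) = 2.00714
e^(−0.5069t) = 0.02524 → t = ln(39.61948)/0.5069 = 3.67932/0.5069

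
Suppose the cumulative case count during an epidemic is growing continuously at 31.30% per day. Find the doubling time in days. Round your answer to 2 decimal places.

doubling time = ln(2) / |r| = 0.69315 / 0.313

doubling time ≈ 2.21 days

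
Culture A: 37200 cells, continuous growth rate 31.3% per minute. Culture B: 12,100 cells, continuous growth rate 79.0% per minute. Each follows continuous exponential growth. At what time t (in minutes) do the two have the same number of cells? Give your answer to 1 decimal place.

t ≈ 2.4 minutes

37200·e^(0.313t) = 12100·e^(0.79t)
37200/12100 = e^((0.79 − 0.313)t) → ln(3.07438) = 0.477·t
t = 1.1231 / 0.477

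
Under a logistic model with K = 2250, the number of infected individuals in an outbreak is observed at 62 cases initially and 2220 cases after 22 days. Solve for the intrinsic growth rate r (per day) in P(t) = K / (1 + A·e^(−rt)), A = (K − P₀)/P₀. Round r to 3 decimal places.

r ≈ 0.358 per day

A = (2250 − 62)/62 = 35.29032
2220 = 2250/(1 + 35.29032·e^(−r·22)) → e^(−22r) = (1.01351 − 1)/35.29032 = 0.000383
r = −ln(0.000383)/22 = 7.86767/22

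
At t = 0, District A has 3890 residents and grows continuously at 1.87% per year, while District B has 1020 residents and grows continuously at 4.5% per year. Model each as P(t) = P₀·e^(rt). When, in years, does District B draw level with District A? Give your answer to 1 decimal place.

t ≈ 50.9 years

3890·e^(0.0187t) = 1020·e^(0.045t)
3890/1020 = e^((0.045 − 0.0187)t) → ln(3.81373) = 0.0263·t
t = 1.33861 / 0.0263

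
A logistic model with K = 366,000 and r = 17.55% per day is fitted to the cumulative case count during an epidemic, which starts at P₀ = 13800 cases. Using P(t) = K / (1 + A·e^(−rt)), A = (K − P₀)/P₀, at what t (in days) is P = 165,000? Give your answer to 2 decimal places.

t ≈ 17.33 days

A = (366000 − 13800)/13800 = 25.52174
165000 = 366000/(1 + 25.52174·e^(−0.1755t)) → 1 + 25.52174·e^(−0.1755t) = 2.21818
e^(−0.1755t) = 0.047731 → t = ln(20.95068)/0.1755 = 3.04217/0.1755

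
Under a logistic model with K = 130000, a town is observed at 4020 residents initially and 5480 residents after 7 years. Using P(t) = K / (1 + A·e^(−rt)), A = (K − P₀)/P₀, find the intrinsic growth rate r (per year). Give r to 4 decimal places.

A = (130000 − 4020)/4020 = 31.33831
5480 = 130000/(1 + 31.33831·e^(−r·7)) → e^(−7r) = (23.72263 − 1)/31.33831 = 0.725075
r = −ln(0.725075)/7 = 0.32148/7

r ≈ 0.0459 per year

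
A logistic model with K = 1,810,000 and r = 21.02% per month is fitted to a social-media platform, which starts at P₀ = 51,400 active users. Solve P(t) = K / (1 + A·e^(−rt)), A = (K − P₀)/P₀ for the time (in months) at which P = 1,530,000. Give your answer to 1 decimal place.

t ≈ 24.9 months

A = (1810000 − 51400)/51400 = 34.21401
1530000 = 1810000/(1 + 34.21401·e^(−0.2102t)) → 1 + 34.21401·e^(−0.2102t) = 1.18301
e^(−0.2102t) = 0.005349 → t = ln(186.95511)/0.2102 = 5.23087/0.2102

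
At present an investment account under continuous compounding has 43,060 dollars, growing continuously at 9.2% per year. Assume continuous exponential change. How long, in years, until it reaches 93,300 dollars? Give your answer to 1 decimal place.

93300 = 43060 · e^(0.092·t)
t = ln(93300/43060) / 0.092 = ln(2.16674) / 0.092 = 0.77323 / 0.092

t ≈ 8.4 years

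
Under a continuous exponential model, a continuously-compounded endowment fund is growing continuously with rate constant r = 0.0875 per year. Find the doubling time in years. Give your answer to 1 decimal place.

doubling time ≈ 7.9 years

doubling time = ln(2) / |r| = 0.69315 / 0.0875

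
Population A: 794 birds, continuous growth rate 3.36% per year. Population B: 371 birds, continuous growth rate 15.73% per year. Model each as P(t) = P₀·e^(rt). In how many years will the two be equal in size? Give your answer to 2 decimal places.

t ≈ 6.15 years

794·e^(0.0336t) = 371·e^(0.1573t)
794/371 = e^((0.1573 − 0.0336)t) → ln(2.14016) = 0.1237·t
t = 0.76088 / 0.1237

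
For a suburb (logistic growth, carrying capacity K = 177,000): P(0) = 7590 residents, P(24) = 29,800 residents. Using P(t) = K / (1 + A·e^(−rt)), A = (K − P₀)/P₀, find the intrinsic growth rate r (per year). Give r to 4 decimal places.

r ≈ 0.0628 per year

A = (177000 − 7590)/7590 = 22.32016
29800 = 177000/(1 + 22.32016·e^(−r·24)) → e^(−24r) = (5.9396 − 1)/22.32016 = 0.221307
r = −ln(0.221307)/24 = 1.50821/24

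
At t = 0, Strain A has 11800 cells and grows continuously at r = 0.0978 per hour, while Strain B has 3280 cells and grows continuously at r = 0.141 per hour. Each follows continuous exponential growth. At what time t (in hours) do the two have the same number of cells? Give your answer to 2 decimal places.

11800·e^(0.0978t) = 3280·e^(0.141t)
11800/3280 = e^((0.141 − 0.0978)t) → ln(3.59756) = 0.0432·t
t = 1.28026 / 0.0432

t ≈ 29.64 hours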